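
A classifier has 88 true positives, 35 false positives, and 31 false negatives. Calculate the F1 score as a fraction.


Precision = 88/123 = 88/123. Recall = 88/119 = 88/119. F1 = 2*P*R/(P+R) = 8/11.

8/11


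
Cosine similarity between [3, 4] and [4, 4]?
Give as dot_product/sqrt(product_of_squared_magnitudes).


dot = 28. |a|^2 = 25, |b|^2 = 32. cos = 28/sqrt(800).

28/sqrt(800)


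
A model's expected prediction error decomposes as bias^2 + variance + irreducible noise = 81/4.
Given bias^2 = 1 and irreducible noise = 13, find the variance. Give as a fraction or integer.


Total error = bias^2 + variance + irreducible noise. So variance = 81/4 - 1 - 13 = 25/4.

25/4


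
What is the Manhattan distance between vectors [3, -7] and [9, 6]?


d = sum of absolute differences: |3-9|=6 + |-7-6|=13 = 19.

19


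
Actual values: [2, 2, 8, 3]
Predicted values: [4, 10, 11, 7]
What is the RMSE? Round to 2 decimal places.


MSE = 23.2500. RMSE = sqrt(23.2500) = 4.82.

4.82


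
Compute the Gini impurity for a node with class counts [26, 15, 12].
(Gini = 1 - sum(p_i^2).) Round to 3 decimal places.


Total = 53. Proportions: 26/53, 15/53, 12/53. sum(p_i^2) = 0.3720. Gini = 1 - 0.3720 = 0.6280, which rounds to 0.628.

0.628


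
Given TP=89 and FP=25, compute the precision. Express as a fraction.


Precision = TP / (TP + FP) = 89 / 114 = 89/114.

89/114


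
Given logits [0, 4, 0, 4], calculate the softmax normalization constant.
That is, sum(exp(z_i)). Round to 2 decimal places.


Denom = e^0=1.0000 + e^4=54.5982 + e^0=1.0000 + e^4=54.5982. Sum = 111.1964, which rounds to 111.20.

111.20


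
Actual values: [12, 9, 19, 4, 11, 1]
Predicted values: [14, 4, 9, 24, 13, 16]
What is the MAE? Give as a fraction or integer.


MAE = (1/6) * (|12-14|=2 + |9-4|=5 + |19-9|=10 + |4-24|=20 + |11-13|=2 + |1-16|=15). Sum = 54. MAE = 9.

9


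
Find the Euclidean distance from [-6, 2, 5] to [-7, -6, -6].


d = sqrt(sum of squared differences). (-6--7)^2=1, (2--6)^2=64, (5--6)^2=121. Sum = 186.

sqrt(186)


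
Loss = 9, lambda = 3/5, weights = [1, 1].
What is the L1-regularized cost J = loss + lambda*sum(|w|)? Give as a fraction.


L1 norm = sum(|w|) = 2. J = 9 + 3/5 * 2 = 51/5.

51/5


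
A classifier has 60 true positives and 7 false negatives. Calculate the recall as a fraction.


Recall = TP / (TP + FN) = 60 / 67 = 60/67.

60/67


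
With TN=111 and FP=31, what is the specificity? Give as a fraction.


Specificity = TN / (TN + FP) = 111 / 142 = 111/142.

111/142


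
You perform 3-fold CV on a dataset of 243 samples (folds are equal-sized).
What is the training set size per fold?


Each validation fold has 243/3 = 81 samples. Training set = 243 - 81 = 162.

162


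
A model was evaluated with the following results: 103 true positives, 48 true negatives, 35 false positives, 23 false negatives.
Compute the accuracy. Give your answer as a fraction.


Accuracy = (TP + TN) / (TP + TN + FP + FN) = (103 + 48) / 209 = 151/209.

151/209


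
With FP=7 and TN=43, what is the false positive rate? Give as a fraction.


FPR = FP / (FP + TN) = 7 / 50 = 7/50.

7/50


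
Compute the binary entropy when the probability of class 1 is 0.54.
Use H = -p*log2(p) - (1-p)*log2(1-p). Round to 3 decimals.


H = -0.54*log2(0.54) - 0.46*log2(0.46) = 0.995.

0.995


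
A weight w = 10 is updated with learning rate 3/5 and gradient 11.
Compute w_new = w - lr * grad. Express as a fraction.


w_new = 10 - 3/5 * 11 = 10 - 33/5 = 17/5.

17/5


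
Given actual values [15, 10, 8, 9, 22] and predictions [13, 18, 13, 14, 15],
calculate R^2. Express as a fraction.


Mean(y) = 64/5. SS_res = 167. SS_tot = 674/5. R^2 = 1 - 167/(674/5) = -161/674.

-161/674


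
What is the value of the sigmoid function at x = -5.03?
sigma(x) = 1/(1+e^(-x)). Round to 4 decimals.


sigma(-5.03) = 1/(1+e^(5.03)) = 1/(1+152.933013) = 1/153.933013 = 0.0065.

0.0065


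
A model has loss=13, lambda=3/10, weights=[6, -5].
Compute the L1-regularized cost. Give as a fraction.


L1 norm = sum(|w|) = 11. J = 13 + 3/10 * 11 = 163/10.

163/10


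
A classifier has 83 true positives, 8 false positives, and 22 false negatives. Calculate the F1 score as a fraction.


Precision = 83/91 = 83/91. Recall = 83/105 = 83/105. F1 = 2*P*R/(P+R) = 83/98.

83/98


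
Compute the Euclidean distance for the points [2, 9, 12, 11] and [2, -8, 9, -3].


d = sqrt(sum of squared differences). (2-2)^2=0, (9--8)^2=289, (12-9)^2=9, (11--3)^2=196. Sum = 494.

sqrt(494)


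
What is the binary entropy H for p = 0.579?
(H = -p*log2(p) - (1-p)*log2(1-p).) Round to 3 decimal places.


H = -0.579*log2(0.579) - 0.421*log2(0.421) = 0.982.

0.982


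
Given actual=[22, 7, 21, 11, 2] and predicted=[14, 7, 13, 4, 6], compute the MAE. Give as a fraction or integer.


MAE = (1/5) * (|22-14|=8 + |7-7|=0 + |21-13|=8 + |11-4|=7 + |2-6|=4). Sum = 27. MAE = 27/5.

27/5


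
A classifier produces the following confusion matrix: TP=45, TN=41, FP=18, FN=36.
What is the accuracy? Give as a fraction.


Accuracy = (TP + TN) / (TP + TN + FP + FN) = (45 + 41) / 140 = 43/70.

43/70


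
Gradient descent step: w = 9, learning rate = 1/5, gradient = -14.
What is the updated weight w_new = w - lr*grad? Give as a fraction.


w_new = 9 - 1/5 * -14 = 9 - -14/5 = 59/5.

59/5


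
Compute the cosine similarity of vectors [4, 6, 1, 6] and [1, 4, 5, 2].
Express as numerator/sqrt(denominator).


dot = 45. |a|^2 = 89, |b|^2 = 46. cos = 45/sqrt(4094).

45/sqrt(4094)


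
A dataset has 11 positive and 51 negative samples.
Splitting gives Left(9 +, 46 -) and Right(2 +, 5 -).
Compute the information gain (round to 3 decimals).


H(parent) = 0.6744. H(left) = 0.6429, H(right) = 0.8631. Weighted = (55/62)*0.6429 + (7/62)*0.8631 = 0.6678. IG = 0.6744 - 0.6678 = 0.0066, which rounds to 0.007.

0.007


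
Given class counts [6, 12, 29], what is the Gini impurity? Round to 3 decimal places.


Total = 47. Proportions: 6/47, 12/47, 29/47. sum(p_i^2) = 0.4622. Gini = 1 - 0.4622 = 0.5378, which rounds to 0.538.

0.538


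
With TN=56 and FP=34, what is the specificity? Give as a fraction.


Specificity = TN / (TN + FP) = 56 / 90 = 28/45.

28/45


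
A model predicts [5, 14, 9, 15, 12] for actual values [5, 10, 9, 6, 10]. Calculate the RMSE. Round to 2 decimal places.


MSE = 20.2000. RMSE = sqrt(20.2000) = 4.49.

4.49


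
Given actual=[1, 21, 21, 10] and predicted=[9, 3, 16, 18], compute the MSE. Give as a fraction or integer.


MSE = (1/4) * ((1-9)^2=64 + (21-3)^2=324 + (21-16)^2=25 + (10-18)^2=64). Sum = 477. MSE = 477/4.

477/4


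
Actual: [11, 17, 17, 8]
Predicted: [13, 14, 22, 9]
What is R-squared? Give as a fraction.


Mean(y) = 53/4. SS_res = 39. SS_tot = 243/4. R^2 = 1 - 39/(243/4) = 29/81.

29/81


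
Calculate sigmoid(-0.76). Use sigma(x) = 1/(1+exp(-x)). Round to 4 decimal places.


sigma(-0.76) = 1/(1+e^(0.76)) = 1/(1+2.138276) = 1/3.138276 = 0.3186.

0.3186


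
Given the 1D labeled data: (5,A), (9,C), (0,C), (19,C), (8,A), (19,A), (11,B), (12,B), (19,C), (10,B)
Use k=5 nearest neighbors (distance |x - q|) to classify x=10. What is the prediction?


Distances: |5-10|=5, |9-10|=1, |0-10|=10, |19-10|=9, |8-10|=2, |19-10|=9, |11-10|=1, |12-10|=2, |19-10|=9, |10-10|=0. 5 nearest: (10,B), (11,B), (9,C), (8,A), (12,B). Counts: {'B': 3, 'C': 1, 'A': 1}. Majority class: B.

B


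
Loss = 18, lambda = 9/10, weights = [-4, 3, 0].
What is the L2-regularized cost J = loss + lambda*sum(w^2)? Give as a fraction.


L2 sq norm = sum(w^2) = 25. J = 18 + 9/10 * 25 = 81/2.

81/2


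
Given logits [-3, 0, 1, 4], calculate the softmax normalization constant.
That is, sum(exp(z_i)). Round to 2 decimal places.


Denom = e^-3=0.0498 + e^0=1.0000 + e^1=2.7183 + e^4=54.5982. Sum = 58.3663, which rounds to 58.37.

58.37


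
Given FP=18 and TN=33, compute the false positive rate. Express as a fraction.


FPR = FP / (FP + TN) = 18 / 51 = 6/17.

6/17


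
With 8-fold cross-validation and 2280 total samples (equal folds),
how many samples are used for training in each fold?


Each validation fold has 2280/8 = 285 samples. Training set = 2280 - 285 = 1995.

1995


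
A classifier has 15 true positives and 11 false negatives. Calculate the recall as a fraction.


Recall = TP / (TP + FN) = 15 / 26 = 15/26.

15/26


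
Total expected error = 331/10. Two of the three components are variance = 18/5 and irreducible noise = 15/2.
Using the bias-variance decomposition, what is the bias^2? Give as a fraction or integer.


Total error = bias^2 + variance + irreducible noise. So bias^2 = 331/10 - 18/5 - 15/2 = 22.

22


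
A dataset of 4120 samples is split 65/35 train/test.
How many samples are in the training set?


Test set = 4120 * 35% = 1442. Training set = 4120 - 1442 = 2678.

2678


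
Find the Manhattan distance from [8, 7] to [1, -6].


d = sum of absolute differences: |8-1|=7 + |7--6|=13 = 20.

20


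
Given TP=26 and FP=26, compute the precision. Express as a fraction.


Precision = TP / (TP + FP) = 26 / 52 = 1/2.

1/2


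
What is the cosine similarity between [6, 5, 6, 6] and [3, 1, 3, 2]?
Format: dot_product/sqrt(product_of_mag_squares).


dot = 53. |a|^2 = 133, |b|^2 = 23. cos = 53/sqrt(3059).

53/sqrt(3059)


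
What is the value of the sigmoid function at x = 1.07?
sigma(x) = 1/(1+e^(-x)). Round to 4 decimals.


sigma(1.07) = 1/(1+e^(-1.07)) = 1/(1+0.343009) = 1/1.343009 = 0.7446.

0.7446


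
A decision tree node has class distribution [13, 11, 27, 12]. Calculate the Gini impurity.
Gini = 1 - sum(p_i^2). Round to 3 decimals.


Total = 63. Proportions: 13/63, 11/63, 27/63, 12/63. sum(p_i^2) = 0.2930. Gini = 1 - 0.2930 = 0.7070, which rounds to 0.707.

0.707


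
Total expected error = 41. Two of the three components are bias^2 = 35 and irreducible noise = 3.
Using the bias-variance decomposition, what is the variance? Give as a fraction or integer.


Total error = bias^2 + variance + irreducible noise. So variance = 41 - 35 - 3 = 3.

3


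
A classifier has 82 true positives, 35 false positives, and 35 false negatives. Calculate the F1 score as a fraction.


Precision = 82/117 = 82/117. Recall = 82/117 = 82/117. F1 = 2*P*R/(P+R) = 82/117.

82/117


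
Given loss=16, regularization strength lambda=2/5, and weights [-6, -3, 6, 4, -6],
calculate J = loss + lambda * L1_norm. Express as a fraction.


L1 norm = sum(|w|) = 25. J = 16 + 2/5 * 25 = 26.

26


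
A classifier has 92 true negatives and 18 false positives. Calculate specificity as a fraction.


Specificity = TN / (TN + FP) = 92 / 110 = 46/55.

46/55


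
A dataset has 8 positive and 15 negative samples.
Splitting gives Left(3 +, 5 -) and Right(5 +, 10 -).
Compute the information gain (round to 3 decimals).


H(parent) = 0.9321. H(left) = 0.9544, H(right) = 0.9183. Weighted = (8/23)*0.9544 + (15/23)*0.9183 = 0.9309. IG = 0.9321 - 0.9309 = 0.0012, which rounds to 0.001.

0.001


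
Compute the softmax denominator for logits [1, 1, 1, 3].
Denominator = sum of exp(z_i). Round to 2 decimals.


Denom = e^1=2.7183 + e^1=2.7183 + e^1=2.7183 + e^3=20.0855. Sum = 28.2404, which rounds to 28.24.

28.24


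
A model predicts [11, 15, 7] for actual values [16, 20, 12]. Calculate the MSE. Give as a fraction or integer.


MSE = (1/3) * ((16-11)^2=25 + (20-15)^2=25 + (12-7)^2=25). Sum = 75. MSE = 25.

25


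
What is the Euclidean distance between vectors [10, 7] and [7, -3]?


d = sqrt(sum of squared differences). (10-7)^2=9, (7--3)^2=100. Sum = 109.

sqrt(109)


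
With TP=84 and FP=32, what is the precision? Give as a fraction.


Precision = TP / (TP + FP) = 84 / 116 = 21/29.

21/29


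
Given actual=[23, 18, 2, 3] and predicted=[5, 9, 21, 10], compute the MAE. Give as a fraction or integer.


MAE = (1/4) * (|23-5|=18 + |18-9|=9 + |2-21|=19 + |3-10|=7). Sum = 53. MAE = 53/4.

53/4


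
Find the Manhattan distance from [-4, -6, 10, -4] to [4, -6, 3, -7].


d = sum of absolute differences: |-4-4|=8 + |-6--6|=0 + |10-3|=7 + |-4--7|=3 = 18.

18


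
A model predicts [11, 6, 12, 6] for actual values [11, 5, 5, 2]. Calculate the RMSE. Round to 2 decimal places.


MSE = 16.5000. RMSE = sqrt(16.5000) = 4.06.

4.06


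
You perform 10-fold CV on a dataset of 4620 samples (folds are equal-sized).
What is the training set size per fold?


Each validation fold has 4620/10 = 462 samples. Training set = 4620 - 462 = 4158.

4158


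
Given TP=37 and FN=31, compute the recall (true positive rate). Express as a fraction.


Recall = TP / (TP + FN) = 37 / 68 = 37/68.

37/68


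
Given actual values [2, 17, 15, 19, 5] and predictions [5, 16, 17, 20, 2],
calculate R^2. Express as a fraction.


Mean(y) = 58/5. SS_res = 24. SS_tot = 1156/5. R^2 = 1 - 24/(1156/5) = 259/289.

259/289


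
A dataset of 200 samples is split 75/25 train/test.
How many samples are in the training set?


Test set = 200 * 25% = 50. Training set = 200 - 50 = 150.

150


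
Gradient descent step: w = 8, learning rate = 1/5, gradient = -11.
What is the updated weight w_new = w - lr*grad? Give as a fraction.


w_new = 8 - 1/5 * -11 = 8 - -11/5 = 51/5.

51/5


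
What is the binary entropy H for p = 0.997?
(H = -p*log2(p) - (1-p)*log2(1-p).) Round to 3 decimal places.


H = -0.997*log2(0.997) - 0.003*log2(0.003) = 0.029.

0.029


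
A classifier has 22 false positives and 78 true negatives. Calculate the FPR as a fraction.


FPR = FP / (FP + TN) = 22 / 100 = 11/50.

11/50


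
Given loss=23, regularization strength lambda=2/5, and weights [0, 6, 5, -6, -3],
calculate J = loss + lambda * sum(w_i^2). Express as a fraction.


L2 sq norm = sum(w^2) = 106. J = 23 + 2/5 * 106 = 327/5.

327/5


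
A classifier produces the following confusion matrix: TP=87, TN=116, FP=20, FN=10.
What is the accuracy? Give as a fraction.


Accuracy = (TP + TN) / (TP + TN + FP + FN) = (87 + 116) / 233 = 203/233.

203/233


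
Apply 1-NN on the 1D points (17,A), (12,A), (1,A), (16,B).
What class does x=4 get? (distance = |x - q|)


Distances: |17-4|=13, |12-4|=8, |1-4|=3, |16-4|=12. 1 nearest: (1,A). Counts: {'A': 1}. Majority class: A.

A


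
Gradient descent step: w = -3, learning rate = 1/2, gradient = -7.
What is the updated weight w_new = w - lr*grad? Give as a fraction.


w_new = -3 - 1/2 * -7 = -3 - -7/2 = 1/2.

1/2


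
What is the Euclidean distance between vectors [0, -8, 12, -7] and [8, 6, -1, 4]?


d = sqrt(sum of squared differences). (0-8)^2=64, (-8-6)^2=196, (12--1)^2=169, (-7-4)^2=121. Sum = 550.

sqrt(550)


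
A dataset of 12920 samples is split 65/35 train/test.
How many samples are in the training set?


Test set = 12920 * 35% = 4522. Training set = 12920 - 4522 = 8398.

8398


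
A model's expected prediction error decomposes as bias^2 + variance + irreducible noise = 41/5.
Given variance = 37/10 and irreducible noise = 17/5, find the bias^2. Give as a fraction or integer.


Total error = bias^2 + variance + irreducible noise. So bias^2 = 41/5 - 37/10 - 17/5 = 11/10.

11/10


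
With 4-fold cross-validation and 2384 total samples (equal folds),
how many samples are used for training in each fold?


Each validation fold has 2384/4 = 596 samples. Training set = 2384 - 596 = 1788.

1788


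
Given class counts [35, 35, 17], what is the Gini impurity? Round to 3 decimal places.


Total = 87. Proportions: 35/87, 35/87, 17/87. sum(p_i^2) = 0.3619. Gini = 1 - 0.3619 = 0.6381, which rounds to 0.638.

0.638


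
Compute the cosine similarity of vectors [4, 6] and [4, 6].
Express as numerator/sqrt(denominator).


dot = 52. |a|^2 = 52, |b|^2 = 52. cos = 52/sqrt(2704).

52/sqrt(2704)


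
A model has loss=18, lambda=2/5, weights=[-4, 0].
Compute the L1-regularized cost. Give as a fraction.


L1 norm = sum(|w|) = 4. J = 18 + 2/5 * 4 = 98/5.

98/5


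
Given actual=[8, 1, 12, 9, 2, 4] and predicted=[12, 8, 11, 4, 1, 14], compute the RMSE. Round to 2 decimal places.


MSE = 32.0000. RMSE = sqrt(32.0000) = 5.66.

5.66


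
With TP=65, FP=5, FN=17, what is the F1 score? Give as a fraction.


Precision = 65/70 = 13/14. Recall = 65/82 = 65/82. F1 = 2*P*R/(P+R) = 65/76.

65/76


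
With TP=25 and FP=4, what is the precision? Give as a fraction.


Precision = TP / (TP + FP) = 25 / 29 = 25/29.

25/29


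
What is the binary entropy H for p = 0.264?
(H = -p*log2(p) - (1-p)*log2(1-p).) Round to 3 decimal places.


H = -0.264*log2(0.264) - 0.736*log2(0.736) = 0.833.

0.833


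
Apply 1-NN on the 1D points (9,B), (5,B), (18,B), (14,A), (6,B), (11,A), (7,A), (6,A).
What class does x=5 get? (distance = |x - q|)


Distances: |9-5|=4, |5-5|=0, |18-5|=13, |14-5|=9, |6-5|=1, |11-5|=6, |7-5|=2, |6-5|=1. 1 nearest: (5,B). Counts: {'B': 1}. Majority class: B.

B


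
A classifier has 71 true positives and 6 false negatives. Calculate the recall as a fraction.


Recall = TP / (TP + FN) = 71 / 77 = 71/77.

71/77


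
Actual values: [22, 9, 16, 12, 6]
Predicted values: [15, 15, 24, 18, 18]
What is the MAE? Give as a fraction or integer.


MAE = (1/5) * (|22-15|=7 + |9-15|=6 + |16-24|=8 + |12-18|=6 + |6-18|=12). Sum = 39. MAE = 39/5.

39/5


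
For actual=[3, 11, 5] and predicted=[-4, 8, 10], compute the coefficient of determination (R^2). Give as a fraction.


Mean(y) = 19/3. SS_res = 83. SS_tot = 104/3. R^2 = 1 - 83/(104/3) = -145/104.

-145/104


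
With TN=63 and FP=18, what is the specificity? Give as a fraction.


Specificity = TN / (TN + FP) = 63 / 81 = 7/9.

7/9


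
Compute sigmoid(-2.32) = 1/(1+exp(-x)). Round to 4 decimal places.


sigma(-2.32) = 1/(1+e^(2.32)) = 1/(1+10.175674) = 1/11.175674 = 0.0895.

0.0895


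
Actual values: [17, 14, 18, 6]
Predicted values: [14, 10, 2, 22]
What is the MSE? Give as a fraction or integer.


MSE = (1/4) * ((17-14)^2=9 + (14-10)^2=16 + (18-2)^2=256 + (6-22)^2=256). Sum = 537. MSE = 537/4.

537/4


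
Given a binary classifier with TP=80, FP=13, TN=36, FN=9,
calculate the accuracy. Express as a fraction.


Accuracy = (TP + TN) / (TP + TN + FP + FN) = (80 + 36) / 138 = 58/69.

58/69


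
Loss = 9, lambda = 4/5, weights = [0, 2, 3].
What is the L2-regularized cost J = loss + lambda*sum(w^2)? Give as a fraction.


L2 sq norm = sum(w^2) = 13. J = 9 + 4/5 * 13 = 97/5.

97/5


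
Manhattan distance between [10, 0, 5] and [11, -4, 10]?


d = sum of absolute differences: |10-11|=1 + |0--4|=4 + |5-10|=5 = 10.

10


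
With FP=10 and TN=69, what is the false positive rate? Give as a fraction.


FPR = FP / (FP + TN) = 10 / 79 = 10/79.

10/79


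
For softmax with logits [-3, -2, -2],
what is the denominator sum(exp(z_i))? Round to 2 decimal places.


Denom = e^-3=0.0498 + e^-2=0.1353 + e^-2=0.1353. Sum = 0.3204, which rounds to 0.32.

0.32


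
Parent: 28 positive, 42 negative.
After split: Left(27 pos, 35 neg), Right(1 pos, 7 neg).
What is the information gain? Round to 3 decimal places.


H(parent) = 0.9710. H(left) = 0.9880, H(right) = 0.5436. Weighted = (62/70)*0.9880 + (8/70)*0.5436 = 0.9372. IG = 0.9710 - 0.9372 = 0.0338, which rounds to 0.034.

0.034


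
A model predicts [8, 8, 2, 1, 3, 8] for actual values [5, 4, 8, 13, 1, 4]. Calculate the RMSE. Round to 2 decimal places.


MSE = 37.5000. RMSE = sqrt(37.5000) = 6.12.

6.12


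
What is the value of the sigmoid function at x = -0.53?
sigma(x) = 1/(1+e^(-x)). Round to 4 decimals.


sigma(-0.53) = 1/(1+e^(0.53)) = 1/(1+1.698932) = 1/2.698932 = 0.3705.

0.3705


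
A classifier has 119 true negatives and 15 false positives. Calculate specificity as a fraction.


Specificity = TN / (TN + FP) = 119 / 134 = 119/134.

119/134


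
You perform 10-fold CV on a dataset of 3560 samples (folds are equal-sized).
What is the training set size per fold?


Each validation fold has 3560/10 = 356 samples. Training set = 3560 - 356 = 3204.

3204


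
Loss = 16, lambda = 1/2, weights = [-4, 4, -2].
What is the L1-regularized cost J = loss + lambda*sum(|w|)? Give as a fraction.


L1 norm = sum(|w|) = 10. J = 16 + 1/2 * 10 = 21.

21


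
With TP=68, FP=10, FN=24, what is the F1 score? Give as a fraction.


Precision = 68/78 = 34/39. Recall = 68/92 = 17/23. F1 = 2*P*R/(P+R) = 4/5.

4/5


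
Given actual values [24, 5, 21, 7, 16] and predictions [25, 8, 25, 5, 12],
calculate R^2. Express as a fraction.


Mean(y) = 73/5. SS_res = 46. SS_tot = 1406/5. R^2 = 1 - 46/(1406/5) = 588/703.

588/703


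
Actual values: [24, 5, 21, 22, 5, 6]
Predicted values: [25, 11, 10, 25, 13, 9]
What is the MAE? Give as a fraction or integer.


MAE = (1/6) * (|24-25|=1 + |5-11|=6 + |21-10|=11 + |22-25|=3 + |5-13|=8 + |6-9|=3). Sum = 32. MAE = 16/3.

16/3


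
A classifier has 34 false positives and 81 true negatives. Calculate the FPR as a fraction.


FPR = FP / (FP + TN) = 34 / 115 = 34/115.

34/115


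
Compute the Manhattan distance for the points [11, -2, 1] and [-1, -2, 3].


d = sum of absolute differences: |11--1|=12 + |-2--2|=0 + |1-3|=2 = 14.

14


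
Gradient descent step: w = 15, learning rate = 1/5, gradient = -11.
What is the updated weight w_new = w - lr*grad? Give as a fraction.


w_new = 15 - 1/5 * -11 = 15 - -11/5 = 86/5.

86/5


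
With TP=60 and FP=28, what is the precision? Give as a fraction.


Precision = TP / (TP + FP) = 60 / 88 = 15/22.

15/22


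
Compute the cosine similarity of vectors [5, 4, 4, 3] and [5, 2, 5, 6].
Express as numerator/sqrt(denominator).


dot = 71. |a|^2 = 66, |b|^2 = 90. cos = 71/sqrt(5940).

71/sqrt(5940)


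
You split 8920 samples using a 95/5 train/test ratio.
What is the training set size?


Test set = 8920 * 5% = 446. Training set = 8920 - 446 = 8474.

8474


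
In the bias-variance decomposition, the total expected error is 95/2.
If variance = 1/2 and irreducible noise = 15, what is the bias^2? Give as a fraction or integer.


Total error = bias^2 + variance + irreducible noise. So bias^2 = 95/2 - 1/2 - 15 = 32.

32


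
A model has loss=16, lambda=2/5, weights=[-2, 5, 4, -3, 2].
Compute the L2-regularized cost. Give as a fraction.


L2 sq norm = sum(w^2) = 58. J = 16 + 2/5 * 58 = 196/5.

196/5


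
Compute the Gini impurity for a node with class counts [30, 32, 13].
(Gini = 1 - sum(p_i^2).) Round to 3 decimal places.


Total = 75. Proportions: 30/75, 32/75, 13/75. sum(p_i^2) = 0.3721. Gini = 1 - 0.3721 = 0.6279, which rounds to 0.628.

0.628


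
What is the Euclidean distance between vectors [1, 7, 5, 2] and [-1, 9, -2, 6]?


d = sqrt(sum of squared differences). (1--1)^2=4, (7-9)^2=4, (5--2)^2=49, (2-6)^2=16. Sum = 73.

sqrt(73)


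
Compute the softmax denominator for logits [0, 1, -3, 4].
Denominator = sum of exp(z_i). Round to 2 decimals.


Denom = e^0=1.0000 + e^1=2.7183 + e^-3=0.0498 + e^4=54.5982. Sum = 58.3663, which rounds to 58.37.

58.37


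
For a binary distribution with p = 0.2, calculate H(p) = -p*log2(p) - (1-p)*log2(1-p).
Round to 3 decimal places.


H = -0.2*log2(0.2) - 0.8*log2(0.8) = 0.722.

0.722


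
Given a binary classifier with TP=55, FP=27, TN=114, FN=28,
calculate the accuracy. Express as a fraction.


Accuracy = (TP + TN) / (TP + TN + FP + FN) = (55 + 114) / 224 = 169/224.

169/224


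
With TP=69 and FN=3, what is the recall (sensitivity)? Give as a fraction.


Recall = TP / (TP + FN) = 69 / 72 = 23/24.

23/24


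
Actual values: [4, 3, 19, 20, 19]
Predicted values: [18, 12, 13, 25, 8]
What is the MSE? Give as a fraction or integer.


MSE = (1/5) * ((4-18)^2=196 + (3-12)^2=81 + (19-13)^2=36 + (20-25)^2=25 + (19-8)^2=121). Sum = 459. MSE = 459/5.

459/5


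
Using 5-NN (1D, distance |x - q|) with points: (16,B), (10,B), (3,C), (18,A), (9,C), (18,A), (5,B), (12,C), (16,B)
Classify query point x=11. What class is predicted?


Distances: |16-11|=5, |10-11|=1, |3-11|=8, |18-11|=7, |9-11|=2, |18-11|=7, |5-11|=6, |12-11|=1, |16-11|=5. 5 nearest: (10,B), (12,C), (9,C), (16,B), (16,B). Counts: {'B': 3, 'C': 2}. Majority class: B.

B


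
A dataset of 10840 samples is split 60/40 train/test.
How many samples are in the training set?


Test set = 10840 * 40% = 4336. Training set = 10840 - 4336 = 6504.

6504


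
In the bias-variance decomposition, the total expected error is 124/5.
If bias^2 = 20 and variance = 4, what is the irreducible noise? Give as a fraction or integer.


Total error = bias^2 + variance + irreducible noise. So irreducible noise = 124/5 - 20 - 4 = 4/5.

4/5


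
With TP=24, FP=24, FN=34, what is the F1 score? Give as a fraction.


Precision = 24/48 = 1/2. Recall = 24/58 = 12/29. F1 = 2*P*R/(P+R) = 24/53.

24/53


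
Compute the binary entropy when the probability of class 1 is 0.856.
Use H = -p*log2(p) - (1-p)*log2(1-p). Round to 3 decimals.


H = -0.856*log2(0.856) - 0.144*log2(0.144) = 0.595.

0.595


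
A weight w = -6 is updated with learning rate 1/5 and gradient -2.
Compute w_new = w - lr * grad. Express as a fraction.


w_new = -6 - 1/5 * -2 = -6 - -2/5 = -28/5.

-28/5


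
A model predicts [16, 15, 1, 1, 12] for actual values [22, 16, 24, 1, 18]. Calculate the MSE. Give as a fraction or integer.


MSE = (1/5) * ((22-16)^2=36 + (16-15)^2=1 + (24-1)^2=529 + (1-1)^2=0 + (18-12)^2=36). Sum = 602. MSE = 602/5.

602/5


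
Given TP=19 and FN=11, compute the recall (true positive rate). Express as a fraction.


Recall = TP / (TP + FN) = 19 / 30 = 19/30.

19/30


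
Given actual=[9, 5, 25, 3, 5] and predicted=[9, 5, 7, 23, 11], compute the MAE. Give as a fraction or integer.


MAE = (1/5) * (|9-9|=0 + |5-5|=0 + |25-7|=18 + |3-23|=20 + |5-11|=6). Sum = 44. MAE = 44/5.

44/5


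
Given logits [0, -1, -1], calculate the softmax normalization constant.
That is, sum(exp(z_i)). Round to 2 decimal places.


Denom = e^0=1.0000 + e^-1=0.3679 + e^-1=0.3679. Sum = 1.7358, which rounds to 1.74.

1.74


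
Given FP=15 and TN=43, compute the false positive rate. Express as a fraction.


FPR = FP / (FP + TN) = 15 / 58 = 15/58.

15/58


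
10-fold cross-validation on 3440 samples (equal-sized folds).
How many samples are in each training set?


Each validation fold has 3440/10 = 344 samples. Training set = 3440 - 344 = 3096.

3096


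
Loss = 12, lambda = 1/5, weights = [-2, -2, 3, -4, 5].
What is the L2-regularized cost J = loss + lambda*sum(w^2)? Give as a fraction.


L2 sq norm = sum(w^2) = 58. J = 12 + 1/5 * 58 = 118/5.

118/5


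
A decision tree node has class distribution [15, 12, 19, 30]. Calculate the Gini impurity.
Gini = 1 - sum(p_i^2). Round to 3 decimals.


Total = 76. Proportions: 15/76, 12/76, 19/76, 30/76. sum(p_i^2) = 0.2822. Gini = 1 - 0.2822 = 0.7178, which rounds to 0.718.

0.718


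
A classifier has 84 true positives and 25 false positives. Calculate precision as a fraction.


Precision = TP / (TP + FP) = 84 / 109 = 84/109.

84/109


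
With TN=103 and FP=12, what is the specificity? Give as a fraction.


Specificity = TN / (TN + FP) = 103 / 115 = 103/115.

103/115


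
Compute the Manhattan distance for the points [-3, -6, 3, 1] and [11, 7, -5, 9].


d = sum of absolute differences: |-3-11|=14 + |-6-7|=13 + |3--5|=8 + |1-9|=8 = 43.

43


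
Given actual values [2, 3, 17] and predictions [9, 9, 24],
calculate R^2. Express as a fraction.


Mean(y) = 22/3. SS_res = 134. SS_tot = 422/3. R^2 = 1 - 134/(422/3) = 10/211.

10/211


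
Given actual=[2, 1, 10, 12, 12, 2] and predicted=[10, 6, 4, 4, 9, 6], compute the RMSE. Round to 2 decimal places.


MSE = 35.6667. RMSE = sqrt(35.6667) = 5.97.

5.97


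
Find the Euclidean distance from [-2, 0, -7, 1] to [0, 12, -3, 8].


d = sqrt(sum of squared differences). (-2-0)^2=4, (0-12)^2=144, (-7--3)^2=16, (1-8)^2=49. Sum = 213.

sqrt(213)


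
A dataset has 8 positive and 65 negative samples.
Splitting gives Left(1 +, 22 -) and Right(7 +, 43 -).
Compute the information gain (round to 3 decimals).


H(parent) = 0.4987. H(left) = 0.2580, H(right) = 0.5842. Weighted = (23/73)*0.2580 + (50/73)*0.5842 = 0.4814. IG = 0.4987 - 0.4814 = 0.0173, which rounds to 0.017.

0.017


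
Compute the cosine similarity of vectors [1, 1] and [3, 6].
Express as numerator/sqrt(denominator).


dot = 9. |a|^2 = 2, |b|^2 = 45. cos = 9/sqrt(90).

9/sqrt(90)


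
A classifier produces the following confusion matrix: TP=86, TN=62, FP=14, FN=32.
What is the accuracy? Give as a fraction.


Accuracy = (TP + TN) / (TP + TN + FP + FN) = (86 + 62) / 194 = 74/97.

74/97


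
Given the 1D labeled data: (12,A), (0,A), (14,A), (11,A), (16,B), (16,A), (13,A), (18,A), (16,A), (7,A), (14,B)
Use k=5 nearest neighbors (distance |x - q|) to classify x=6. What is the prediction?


Distances: |12-6|=6, |0-6|=6, |14-6|=8, |11-6|=5, |16-6|=10, |16-6|=10, |13-6|=7, |18-6|=12, |16-6|=10, |7-6|=1, |14-6|=8. 5 nearest: (7,A), (11,A), (12,A), (0,A), (13,A). Counts: {'A': 5}. Majority class: A.

A


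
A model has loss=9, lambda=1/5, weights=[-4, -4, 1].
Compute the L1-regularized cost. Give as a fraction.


L1 norm = sum(|w|) = 9. J = 9 + 1/5 * 9 = 54/5.

54/5


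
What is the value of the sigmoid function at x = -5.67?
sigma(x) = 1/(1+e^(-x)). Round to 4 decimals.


sigma(-5.67) = 1/(1+e^(5.67)) = 1/(1+290.034534) = 1/291.034534 = 0.0034.

0.0034


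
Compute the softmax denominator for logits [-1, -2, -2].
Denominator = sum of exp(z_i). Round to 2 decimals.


Denom = e^-1=0.3679 + e^-2=0.1353 + e^-2=0.1353. Sum = 0.6385, which rounds to 0.64.

0.64


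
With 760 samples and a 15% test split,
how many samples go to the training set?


Test set = 760 * 15% = 114. Training set = 760 - 114 = 646.

646


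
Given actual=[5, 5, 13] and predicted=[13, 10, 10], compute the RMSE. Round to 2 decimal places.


MSE = 32.6667. RMSE = sqrt(32.6667) = 5.72.

5.72


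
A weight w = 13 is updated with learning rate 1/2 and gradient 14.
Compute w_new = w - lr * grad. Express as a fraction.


w_new = 13 - 1/2 * 14 = 13 - 7 = 6.

6


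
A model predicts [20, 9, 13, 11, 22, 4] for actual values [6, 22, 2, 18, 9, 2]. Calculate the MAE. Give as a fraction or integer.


MAE = (1/6) * (|6-20|=14 + |22-9|=13 + |2-13|=11 + |18-11|=7 + |9-22|=13 + |2-4|=2). Sum = 60. MAE = 10.

10


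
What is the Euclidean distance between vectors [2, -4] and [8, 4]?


d = sqrt(sum of squared differences). (2-8)^2=36, (-4-4)^2=64. Sum = 100.

10


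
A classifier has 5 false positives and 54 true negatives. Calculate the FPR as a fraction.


FPR = FP / (FP + TN) = 5 / 59 = 5/59.

5/59


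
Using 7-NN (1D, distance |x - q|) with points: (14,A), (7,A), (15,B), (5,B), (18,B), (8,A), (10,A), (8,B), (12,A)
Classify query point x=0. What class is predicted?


Distances: |14-0|=14, |7-0|=7, |15-0|=15, |5-0|=5, |18-0|=18, |8-0|=8, |10-0|=10, |8-0|=8, |12-0|=12. 7 nearest: (5,B), (7,A), (8,A), (8,B), (10,A), (12,A), (14,A). Counts: {'B': 2, 'A': 5}. Majority class: A.

A


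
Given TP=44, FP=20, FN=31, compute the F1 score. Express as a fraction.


Precision = 44/64 = 11/16. Recall = 44/75 = 44/75. F1 = 2*P*R/(P+R) = 88/139.

88/139


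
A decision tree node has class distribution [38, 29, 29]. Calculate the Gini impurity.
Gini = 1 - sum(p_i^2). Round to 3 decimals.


Total = 96. Proportions: 38/96, 29/96, 29/96. sum(p_i^2) = 0.3392. Gini = 1 - 0.3392 = 0.6608, which rounds to 0.661.

0.661


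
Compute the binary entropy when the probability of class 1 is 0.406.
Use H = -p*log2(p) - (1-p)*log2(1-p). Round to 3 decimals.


H = -0.406*log2(0.406) - 0.594*log2(0.594) = 0.974.

0.974


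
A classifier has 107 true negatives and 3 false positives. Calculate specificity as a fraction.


Specificity = TN / (TN + FP) = 107 / 110 = 107/110.

107/110


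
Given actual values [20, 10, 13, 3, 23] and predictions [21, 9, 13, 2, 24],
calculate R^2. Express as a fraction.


Mean(y) = 69/5. SS_res = 4. SS_tot = 1274/5. R^2 = 1 - 4/(1274/5) = 627/637.

627/637


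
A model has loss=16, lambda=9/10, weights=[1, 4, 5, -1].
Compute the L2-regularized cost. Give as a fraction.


L2 sq norm = sum(w^2) = 43. J = 16 + 9/10 * 43 = 547/10.

547/10


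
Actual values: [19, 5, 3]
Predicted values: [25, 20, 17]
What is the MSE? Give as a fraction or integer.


MSE = (1/3) * ((19-25)^2=36 + (5-20)^2=225 + (3-17)^2=196). Sum = 457. MSE = 457/3.

457/3


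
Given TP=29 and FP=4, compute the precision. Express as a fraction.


Precision = TP / (TP + FP) = 29 / 33 = 29/33.

29/33


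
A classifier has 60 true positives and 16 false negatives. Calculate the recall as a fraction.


Recall = TP / (TP + FN) = 60 / 76 = 15/19.

15/19


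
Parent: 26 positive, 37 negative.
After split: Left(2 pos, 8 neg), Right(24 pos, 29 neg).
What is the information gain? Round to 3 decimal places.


H(parent) = 0.9779. H(left) = 0.7219, H(right) = 0.9936. Weighted = (10/63)*0.7219 + (53/63)*0.9936 = 0.9505. IG = 0.9779 - 0.9505 = 0.0274, which rounds to 0.027.

0.027


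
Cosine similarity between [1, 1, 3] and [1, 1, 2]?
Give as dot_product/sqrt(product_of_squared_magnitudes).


dot = 8. |a|^2 = 11, |b|^2 = 6. cos = 8/sqrt(66).

8/sqrt(66)


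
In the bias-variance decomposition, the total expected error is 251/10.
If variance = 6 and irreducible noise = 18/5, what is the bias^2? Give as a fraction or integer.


Total error = bias^2 + variance + irreducible noise. So bias^2 = 251/10 - 6 - 18/5 = 31/2.

31/2


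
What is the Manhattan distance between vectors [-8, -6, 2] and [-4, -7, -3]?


d = sum of absolute differences: |-8--4|=4 + |-6--7|=1 + |2--3|=5 = 10.

10


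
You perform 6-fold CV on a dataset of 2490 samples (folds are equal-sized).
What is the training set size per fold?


Each validation fold has 2490/6 = 415 samples. Training set = 2490 - 415 = 2075.

2075


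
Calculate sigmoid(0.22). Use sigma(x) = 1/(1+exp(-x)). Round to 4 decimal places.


sigma(0.22) = 1/(1+e^(-0.22)) = 1/(1+0.802519) = 1/1.802519 = 0.5548.

0.5548


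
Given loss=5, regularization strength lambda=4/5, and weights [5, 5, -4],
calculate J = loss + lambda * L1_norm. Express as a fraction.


L1 norm = sum(|w|) = 14. J = 5 + 4/5 * 14 = 81/5.

81/5


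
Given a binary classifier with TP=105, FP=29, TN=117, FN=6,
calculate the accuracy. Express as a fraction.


Accuracy = (TP + TN) / (TP + TN + FP + FN) = (105 + 117) / 257 = 222/257.

222/257


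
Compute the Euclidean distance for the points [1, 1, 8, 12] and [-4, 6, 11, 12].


d = sqrt(sum of squared differences). (1--4)^2=25, (1-6)^2=25, (8-11)^2=9, (12-12)^2=0. Sum = 59.

sqrt(59)


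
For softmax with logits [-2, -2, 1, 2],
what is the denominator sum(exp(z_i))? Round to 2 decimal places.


Denom = e^-2=0.1353 + e^-2=0.1353 + e^1=2.7183 + e^2=7.3891. Sum = 10.3780, which rounds to 10.38.

10.38


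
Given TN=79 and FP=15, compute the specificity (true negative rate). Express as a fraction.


Specificity = TN / (TN + FP) = 79 / 94 = 79/94.

79/94


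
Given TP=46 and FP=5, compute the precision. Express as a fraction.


Precision = TP / (TP + FP) = 46 / 51 = 46/51.

46/51


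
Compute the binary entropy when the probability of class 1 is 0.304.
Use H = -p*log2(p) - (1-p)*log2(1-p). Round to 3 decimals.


H = -0.304*log2(0.304) - 0.696*log2(0.696) = 0.886.

0.886


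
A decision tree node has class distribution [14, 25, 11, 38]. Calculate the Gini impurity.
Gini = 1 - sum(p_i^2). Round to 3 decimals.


Total = 88. Proportions: 14/88, 25/88, 11/88, 38/88. sum(p_i^2) = 0.3081. Gini = 1 - 0.3081 = 0.6919, which rounds to 0.692.

0.692


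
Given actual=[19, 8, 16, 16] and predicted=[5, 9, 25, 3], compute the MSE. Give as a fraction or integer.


MSE = (1/4) * ((19-5)^2=196 + (8-9)^2=1 + (16-25)^2=81 + (16-3)^2=169). Sum = 447. MSE = 447/4.

447/4


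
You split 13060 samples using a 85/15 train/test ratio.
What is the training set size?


Test set = 13060 * 15% = 1959. Training set = 13060 - 1959 = 11101.

11101


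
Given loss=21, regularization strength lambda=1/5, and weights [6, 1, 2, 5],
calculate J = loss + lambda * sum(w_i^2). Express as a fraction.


L2 sq norm = sum(w^2) = 66. J = 21 + 1/5 * 66 = 171/5.

171/5


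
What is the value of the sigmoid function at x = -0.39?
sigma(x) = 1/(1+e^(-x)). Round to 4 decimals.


sigma(-0.39) = 1/(1+e^(0.39)) = 1/(1+1.476981) = 1/2.476981 = 0.4037.

0.4037


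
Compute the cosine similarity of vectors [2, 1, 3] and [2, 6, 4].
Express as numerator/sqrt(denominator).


dot = 22. |a|^2 = 14, |b|^2 = 56. cos = 22/sqrt(784).

22/sqrt(784)


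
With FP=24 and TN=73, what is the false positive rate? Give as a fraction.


FPR = FP / (FP + TN) = 24 / 97 = 24/97.

24/97


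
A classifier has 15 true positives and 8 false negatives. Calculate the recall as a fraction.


Recall = TP / (TP + FN) = 15 / 23 = 15/23.

15/23


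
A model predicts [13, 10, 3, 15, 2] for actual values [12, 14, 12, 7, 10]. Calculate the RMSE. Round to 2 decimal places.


MSE = 45.2000. RMSE = sqrt(45.2000) = 6.72.

6.72


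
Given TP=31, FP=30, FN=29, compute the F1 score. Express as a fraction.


Precision = 31/61 = 31/61. Recall = 31/60 = 31/60. F1 = 2*P*R/(P+R) = 62/121.

62/121


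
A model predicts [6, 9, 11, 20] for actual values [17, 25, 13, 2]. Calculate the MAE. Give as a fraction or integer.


MAE = (1/4) * (|17-6|=11 + |25-9|=16 + |13-11|=2 + |2-20|=18). Sum = 47. MAE = 47/4.

47/4


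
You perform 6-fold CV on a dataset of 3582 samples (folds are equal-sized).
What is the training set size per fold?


Each validation fold has 3582/6 = 597 samples. Training set = 3582 - 597 = 2985.

2985


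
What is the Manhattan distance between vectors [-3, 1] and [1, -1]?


d = sum of absolute differences: |-3-1|=4 + |1--1|=2 = 6.

6


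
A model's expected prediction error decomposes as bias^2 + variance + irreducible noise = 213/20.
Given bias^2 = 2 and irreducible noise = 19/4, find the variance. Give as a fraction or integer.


Total error = bias^2 + variance + irreducible noise. So variance = 213/20 - 2 - 19/4 = 39/10.

39/10


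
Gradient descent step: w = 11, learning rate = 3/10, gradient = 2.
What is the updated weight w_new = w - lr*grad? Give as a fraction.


w_new = 11 - 3/10 * 2 = 11 - 3/5 = 52/5.

52/5


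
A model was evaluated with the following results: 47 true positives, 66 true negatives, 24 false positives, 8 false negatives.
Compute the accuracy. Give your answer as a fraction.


Accuracy = (TP + TN) / (TP + TN + FP + FN) = (47 + 66) / 145 = 113/145.

113/145


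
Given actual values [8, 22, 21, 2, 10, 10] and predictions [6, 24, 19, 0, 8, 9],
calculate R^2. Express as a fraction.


Mean(y) = 73/6. SS_res = 21. SS_tot = 1829/6. R^2 = 1 - 21/(1829/6) = 1703/1829.

1703/1829


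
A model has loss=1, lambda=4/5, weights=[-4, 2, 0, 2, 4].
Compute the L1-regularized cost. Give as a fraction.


L1 norm = sum(|w|) = 12. J = 1 + 4/5 * 12 = 53/5.

53/5


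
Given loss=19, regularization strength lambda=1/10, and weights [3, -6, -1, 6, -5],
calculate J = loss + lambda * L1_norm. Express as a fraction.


L1 norm = sum(|w|) = 21. J = 19 + 1/10 * 21 = 211/10.

211/10


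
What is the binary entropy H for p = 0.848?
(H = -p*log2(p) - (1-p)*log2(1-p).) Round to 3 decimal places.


H = -0.848*log2(0.848) - 0.152*log2(0.152) = 0.615.

0.615


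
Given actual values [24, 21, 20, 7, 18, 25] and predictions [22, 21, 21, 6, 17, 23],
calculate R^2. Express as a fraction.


Mean(y) = 115/6. SS_res = 11. SS_tot = 1265/6. R^2 = 1 - 11/(1265/6) = 109/115.

109/115
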